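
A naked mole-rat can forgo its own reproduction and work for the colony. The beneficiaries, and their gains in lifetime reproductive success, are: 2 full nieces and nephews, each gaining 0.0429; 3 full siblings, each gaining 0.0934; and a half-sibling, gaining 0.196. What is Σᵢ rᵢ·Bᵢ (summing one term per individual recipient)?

r to a full niece or nephew = 0.25 (full aunt/uncle↔niece/nephew: two paths of length 3 through the shared grandparent pair: r = 2·(1/2)^3 = 1/4).
r to a full sibling = 1/2 (full sibs share both parents — two paths of length 2: r = 2·(1/2)^2 = 1/2).
r to a half-sibling = 1/4 (half-sibs share one parent — one path of length 2: r = (1/2)^2 = 1/4).
Summing one r·B term per recipient: 2·0.25·0.0429 + 3·0.5·0.0934 + 1·0.25·0.196 = 0.21055.

0.21055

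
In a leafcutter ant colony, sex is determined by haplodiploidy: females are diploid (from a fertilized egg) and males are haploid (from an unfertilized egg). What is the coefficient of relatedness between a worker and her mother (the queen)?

One meiotic link between diploid queen and diploid daughter: r = 1/2.

0.5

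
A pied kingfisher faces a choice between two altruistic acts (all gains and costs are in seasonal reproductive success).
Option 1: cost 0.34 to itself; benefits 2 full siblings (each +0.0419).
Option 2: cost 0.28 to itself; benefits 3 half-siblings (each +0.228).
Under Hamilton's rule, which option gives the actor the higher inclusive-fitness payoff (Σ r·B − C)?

Option 2

Option 1: r to a full sibling = 0.5.
Option 1: Σ r·B − C = (2·0.5·0.0419) − 0.34 = -0.2981.
Option 2: r to a half-sibling = 0.25.
Option 2: Σ r·B − C = (3·0.25·0.228) − 0.28 = -0.109.
Option 2 has the higher net inclusive-fitness payoff.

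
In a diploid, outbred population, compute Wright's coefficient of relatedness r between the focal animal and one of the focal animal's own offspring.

Each parent–offspring link contributes a factor of 1/2, and independent paths through distinct common ancestors add.
One parent–offspring link: r = (1/2)^1 = 1/2.

0.5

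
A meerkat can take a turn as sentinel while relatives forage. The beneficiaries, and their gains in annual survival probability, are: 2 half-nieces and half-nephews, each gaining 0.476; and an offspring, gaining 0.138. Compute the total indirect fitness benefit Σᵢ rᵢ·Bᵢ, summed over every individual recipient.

0.188

r to a half-niece or half-nephew = 1/8 (half-aunt/uncle↔niece/nephew: one path of length 3: r = (1/2)^3 = 1/8).
r to an offspring = 1/2 (one parent–offspring link: r = (1/2)^1 = 1/2).
Summing one r·B term per recipient: 2·0.125·0.476 + 1·0.5·0.138 = 0.188.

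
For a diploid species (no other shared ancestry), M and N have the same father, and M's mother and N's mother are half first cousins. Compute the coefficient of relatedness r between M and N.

Relatedness sums over independent paths through distinct common ancestors.
M and N are related in two ways: half-sibs through their shared father (r = 1/4) and half second cousins through their mothers (r = 1/64).
r = 1/4 + 1/64 = 0.265625.

0.265625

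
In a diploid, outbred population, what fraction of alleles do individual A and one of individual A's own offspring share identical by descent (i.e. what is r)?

Each parent–offspring link contributes a factor of 1/2, and independent paths through distinct common ancestors add.
One parent–offspring link: r = (1/2)^1 = 1/2.

0.5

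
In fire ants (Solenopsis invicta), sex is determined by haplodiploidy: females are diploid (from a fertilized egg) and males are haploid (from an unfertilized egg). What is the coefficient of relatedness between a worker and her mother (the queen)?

One meiotic link between diploid queen and diploid daughter: r = 1/2.

0.5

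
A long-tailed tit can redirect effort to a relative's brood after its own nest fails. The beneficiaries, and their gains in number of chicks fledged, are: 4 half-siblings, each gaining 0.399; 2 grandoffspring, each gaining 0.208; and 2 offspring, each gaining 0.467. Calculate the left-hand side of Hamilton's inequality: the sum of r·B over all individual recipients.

r to a half-sibling = 1/4 (half-sibs share one parent — one path of length 2: r = (1/2)^2 = 1/4).
r to a grandoffspring = 0.25 (two parent–offspring links: r = (1/2)^2 = 1/4).
r to an offspring = 1/2 (one parent–offspring link: r = (1/2)^1 = 1/2).
Summing one r·B term per recipient: 4·0.25·0.399 + 2·0.25·0.208 + 2·0.5·0.467 = 0.97.

0.97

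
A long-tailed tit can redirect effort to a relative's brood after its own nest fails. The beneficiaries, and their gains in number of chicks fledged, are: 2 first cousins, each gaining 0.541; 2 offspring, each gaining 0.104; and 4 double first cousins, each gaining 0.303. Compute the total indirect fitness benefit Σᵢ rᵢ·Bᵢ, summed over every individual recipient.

r to a first cousin = 0.125 (first cousins share one grandparent pair — two paths of length 4: r = 2·(1/2)^4 = 1/8).
r to an offspring = 0.5 (one parent–offspring link: r = (1/2)^1 = 1/2).
r to a double first cousin = 0.25 (double first cousins share both grandparent pairs — four paths of length 4: r = 4·(1/2)^4 = 1/4).
Summing one r·B term per recipient: 2·0.125·0.541 + 2·0.5·0.104 + 4·0.25·0.303 = 0.54225.

0.54225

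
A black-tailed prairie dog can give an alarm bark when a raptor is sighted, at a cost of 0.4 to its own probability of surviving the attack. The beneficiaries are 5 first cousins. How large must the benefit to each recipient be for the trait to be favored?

r to a first cousin = 1/8 (first cousins share one grandparent pair — two paths of length 4: r = 2·(1/2)^4 = 1/8).
Hamilton's rule with n recipients of equal r: n·r·B > C, so B > C/(n·r) = 0.4/(5·0.125) = 0.64.

0.64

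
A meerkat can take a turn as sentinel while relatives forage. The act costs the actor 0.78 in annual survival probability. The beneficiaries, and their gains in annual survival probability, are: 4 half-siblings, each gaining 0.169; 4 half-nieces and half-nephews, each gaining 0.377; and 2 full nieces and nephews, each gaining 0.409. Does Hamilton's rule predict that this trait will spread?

No

Hamilton's rule: the trait is favored when the sum of r·B over every recipient exceeds the actor's cost C.
r to a half-sibling = 0.25 (half-sibs share one parent — one path of length 2: r = (1/2)^2 = 1/4).
r to a half-niece or half-nephew = 1/8 (half-aunt/uncle↔niece/nephew: one path of length 3: r = (1/2)^3 = 1/8).
r to a full niece or nephew = 1/4 (full aunt/uncle↔niece/nephew: two paths of length 3 through the shared grandparent pair: r = 2·(1/2)^3 = 1/4).
Summing one r·B term per recipient: 4·0.25·0.169 + 4·0.125·0.377 + 2·0.25·0.409 = 0.562.
0.562 < 0.78: the indirect benefit is less than the cost.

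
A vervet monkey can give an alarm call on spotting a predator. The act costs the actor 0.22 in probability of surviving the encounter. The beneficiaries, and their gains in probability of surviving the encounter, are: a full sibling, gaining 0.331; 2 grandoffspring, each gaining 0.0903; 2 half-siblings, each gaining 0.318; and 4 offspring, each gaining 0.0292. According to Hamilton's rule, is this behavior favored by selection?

Hamilton's rule: the trait is favored when the sum of r·B over every recipient exceeds the actor's cost C.
r to a full sibling = 0.5 (full sibs share both parents — two paths of length 2: r = 2·(1/2)^2 = 1/2).
r to a grandoffspring = 0.25 (two parent–offspring links: r = (1/2)^2 = 1/4).
r to a half-sibling = 1/4 (half-sibs share one parent — one path of length 2: r = (1/2)^2 = 1/4).
r to an offspring = 0.5 (one parent–offspring link: r = (1/2)^1 = 1/2).
Summing one r·B term per recipient: 1·0.5·0.331 + 2·0.25·0.0903 + 2·0.25·0.318 + 4·0.5·0.0292 = 0.42805.
0.42805 > 0.22: the indirect benefit exceeds the cost.

Yes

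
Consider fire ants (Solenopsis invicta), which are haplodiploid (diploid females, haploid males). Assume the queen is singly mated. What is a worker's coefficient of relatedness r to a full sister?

0.75

Haplodiploid full sisters inherit their father's entire haploid genome identically (contributing 1/2) and on average half of their mother's contribution (1/2 · 1/2 = 1/4); r = 1/2 + 1/4 = 3/4.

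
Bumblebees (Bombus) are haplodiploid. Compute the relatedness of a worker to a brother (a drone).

Her haploid brother carries none of their father's genes and a random half of their mother's genome; that half matches the maternal half of her own genome with probability 1/2: r = 1/2 · 1/2 = 1/4.

0.25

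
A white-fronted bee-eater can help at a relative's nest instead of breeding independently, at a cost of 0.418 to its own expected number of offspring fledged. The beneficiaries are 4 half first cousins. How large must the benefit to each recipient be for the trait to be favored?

1.672

r to a half first cousin = 0.0625 (half first cousins share one grandparent — one path of length 4: r = (1/2)^4 = 1/16).
Hamilton's rule with n recipients of equal r: n·r·B > C, so B > C/(n·r) = 0.418/(4·0.0625) = 1.672.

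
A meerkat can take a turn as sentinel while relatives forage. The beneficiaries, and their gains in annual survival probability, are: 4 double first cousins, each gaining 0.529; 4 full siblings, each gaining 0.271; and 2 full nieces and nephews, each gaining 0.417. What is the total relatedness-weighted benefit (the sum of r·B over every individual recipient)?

r to a double first cousin = 1/4 (double first cousins share both grandparent pairs — four paths of length 4: r = 4·(1/2)^4 = 1/4).
r to a full sibling = 0.5 (full sibs share both parents — two paths of length 2: r = 2·(1/2)^2 = 1/2).
r to a full niece or nephew = 1/4 (full aunt/uncle↔niece/nephew: two paths of length 3 through the shared grandparent pair: r = 2·(1/2)^3 = 1/4).
Summing one r·B term per recipient: 4·0.25·0.529 + 4·0.5·0.271 + 2·0.25·0.417 = 1.2795.

1.2795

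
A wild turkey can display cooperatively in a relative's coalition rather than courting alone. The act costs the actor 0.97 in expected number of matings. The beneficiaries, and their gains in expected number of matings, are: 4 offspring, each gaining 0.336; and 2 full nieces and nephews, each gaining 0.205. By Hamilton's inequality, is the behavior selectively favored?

No

Hamilton's rule: the trait is favored when the sum of r·B over every recipient exceeds the actor's cost C.
r to an offspring = 0.5 (one parent–offspring link: r = (1/2)^1 = 1/2).
r to a full niece or nephew = 1/4 (full aunt/uncle↔niece/nephew: two paths of length 3 through the shared grandparent pair: r = 2·(1/2)^3 = 1/4).
Summing one r·B term per recipient: 4·0.5·0.336 + 2·0.25·0.205 = 0.7745.
0.7745 < 0.97: the indirect benefit is less than the cost.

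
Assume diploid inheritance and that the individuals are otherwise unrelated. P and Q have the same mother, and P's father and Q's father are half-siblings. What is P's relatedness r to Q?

With two independent routes of shared ancestry, r is the sum of the two contributions.
P and Q are related in two ways: half-sibs through their shared mother (r = 1/4) and half first cousins through their fathers (r = 1/16).
r = 1/4 + 1/16 = 0.3125.

0.3125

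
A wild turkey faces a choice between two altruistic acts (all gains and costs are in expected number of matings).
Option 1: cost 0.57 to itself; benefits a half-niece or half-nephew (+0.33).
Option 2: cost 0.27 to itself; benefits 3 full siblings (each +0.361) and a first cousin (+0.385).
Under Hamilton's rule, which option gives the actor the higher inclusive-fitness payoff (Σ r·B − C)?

Option 1: r to a half-niece or half-nephew = 0.125.
Option 1: Σ r·B − C = (1·0.125·0.33) − 0.57 = -0.52875.
Option 2: r to a full sibling = 0.5.
Option 2: r to a first cousin = 0.125.
Option 2: Σ r·B − C = (3·0.5·0.361 + 1·0.125·0.385) − 0.27 = 0.319625.
Option 2 has the higher net inclusive-fitness payoff.

Option 2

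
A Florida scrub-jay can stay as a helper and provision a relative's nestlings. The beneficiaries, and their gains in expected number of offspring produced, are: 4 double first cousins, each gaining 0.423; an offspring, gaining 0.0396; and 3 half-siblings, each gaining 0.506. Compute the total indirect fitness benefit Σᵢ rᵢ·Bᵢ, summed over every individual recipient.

0.8223

r to a double first cousin = 1/4 (double first cousins share both grandparent pairs — four paths of length 4: r = 4·(1/2)^4 = 1/4).
r to an offspring = 1/2 (one parent–offspring link: r = (1/2)^1 = 1/2).
r to a half-sibling = 0.25 (half-sibs share one parent — one path of length 2: r = (1/2)^2 = 1/4).
Summing one r·B term per recipient: 4·0.25·0.423 + 1·0.5·0.0396 + 3·0.25·0.506 = 0.8223.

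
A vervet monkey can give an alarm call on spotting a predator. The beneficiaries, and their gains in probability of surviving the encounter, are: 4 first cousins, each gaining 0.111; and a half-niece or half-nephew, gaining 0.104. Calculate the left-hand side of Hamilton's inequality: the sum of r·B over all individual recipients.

0.0685

r to a first cousin = 0.125 (first cousins share one grandparent pair — two paths of length 4: r = 2·(1/2)^4 = 1/8).
r to a half-niece or half-nephew = 0.125 (half-aunt/uncle↔niece/nephew: one path of length 3: r = (1/2)^3 = 1/8).
Summing one r·B term per recipient: 4·0.125·0.111 + 1·0.125·0.104 = 0.0685.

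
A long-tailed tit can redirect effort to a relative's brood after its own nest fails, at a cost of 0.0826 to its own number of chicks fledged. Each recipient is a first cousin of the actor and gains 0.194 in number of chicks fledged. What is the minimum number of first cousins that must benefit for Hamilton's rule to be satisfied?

r to a first cousin = 1/8 (first cousins share one grandparent pair — two paths of length 4: r = 2·(1/2)^4 = 1/8).
Hamilton's rule: n·r·B > C  ⇒  n > C/(r·B) = 0.0826/(0.125·0.194) = 3.406.
The smallest integer exceeding 3.406 is 4.

4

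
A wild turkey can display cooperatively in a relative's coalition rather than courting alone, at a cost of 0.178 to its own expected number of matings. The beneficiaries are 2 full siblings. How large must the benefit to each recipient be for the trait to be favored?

r to a full sibling = 1/2 (full sibs share both parents — two paths of length 2: r = 2·(1/2)^2 = 1/2).
Hamilton's rule with n recipients of equal r: n·r·B > C, so B > C/(n·r) = 0.178/(2·0.5) = 0.178.

0.178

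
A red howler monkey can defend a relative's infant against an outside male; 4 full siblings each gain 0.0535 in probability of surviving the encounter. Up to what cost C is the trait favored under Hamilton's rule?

0.107

r to a full sibling = 1/2 (full sibs share both parents — two paths of length 2: r = 2·(1/2)^2 = 1/2).
Hamilton's rule: n·r·B > C, so the trait is favored while C < n·r·B = 4·0.5·0.0535 = 0.107.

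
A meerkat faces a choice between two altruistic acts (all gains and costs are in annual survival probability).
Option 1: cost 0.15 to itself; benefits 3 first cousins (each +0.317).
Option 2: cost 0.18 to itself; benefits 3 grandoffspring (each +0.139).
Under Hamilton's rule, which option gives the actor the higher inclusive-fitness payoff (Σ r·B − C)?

Option 1: r to a first cousin = 0.125.
Option 1: Σ r·B − C = (3·0.125·0.317) − 0.15 = -0.031125.
Option 2: r to a grandoffspring = 0.25.
Option 2: Σ r·B − C = (3·0.25·0.139) − 0.18 = -0.07575.
Option 1 has the higher net inclusive-fitness payoff.

Option 1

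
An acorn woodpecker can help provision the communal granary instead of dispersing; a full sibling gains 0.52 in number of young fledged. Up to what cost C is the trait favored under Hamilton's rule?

r to a full sibling = 1/2 (full sibs share both parents — two paths of length 2: r = 2·(1/2)^2 = 1/2).
Hamilton's rule: n·r·B > C, so the trait is favored while C < n·r·B = 1·0.5·0.52 = 0.26.

0.26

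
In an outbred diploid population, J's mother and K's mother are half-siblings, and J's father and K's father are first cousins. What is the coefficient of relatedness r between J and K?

Wright's path rule: contributions from independent ancestry routes add.
J and K are related in two ways: half first cousins through their mothers (r = 1/16) and second cousins through their fathers (r = 1/32).
r = 1/16 + 1/32 = 0.09375.

0.09375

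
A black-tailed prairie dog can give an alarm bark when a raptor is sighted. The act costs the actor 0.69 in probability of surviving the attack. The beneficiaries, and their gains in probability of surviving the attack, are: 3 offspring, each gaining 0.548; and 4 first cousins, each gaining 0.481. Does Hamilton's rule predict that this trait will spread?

Yes

Hamilton's rule: the trait is favored when the sum of r·B over every recipient exceeds the actor's cost C.
r to an offspring = 1/2 (one parent–offspring link: r = (1/2)^1 = 1/2).
r to a first cousin = 0.125 (first cousins share one grandparent pair — two paths of length 4: r = 2·(1/2)^4 = 1/8).
Summing one r·B term per recipient: 3·0.5·0.548 + 4·0.125·0.481 = 1.0625.
1.0625 > 0.69: the indirect benefit exceeds the cost.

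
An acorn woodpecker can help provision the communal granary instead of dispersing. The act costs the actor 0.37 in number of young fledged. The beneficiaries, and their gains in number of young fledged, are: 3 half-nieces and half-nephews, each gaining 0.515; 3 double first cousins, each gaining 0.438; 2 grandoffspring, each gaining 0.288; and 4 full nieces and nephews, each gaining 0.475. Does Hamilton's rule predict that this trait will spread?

Yes

Hamilton's rule: the trait is favored when the sum of r·B over every recipient exceeds the actor's cost C.
r to a half-niece or half-nephew = 0.125 (half-aunt/uncle↔niece/nephew: one path of length 3: r = (1/2)^3 = 1/8).
r to a double first cousin = 0.25 (double first cousins share both grandparent pairs — four paths of length 4: r = 4·(1/2)^4 = 1/4).
r to a grandoffspring = 0.25 (two parent–offspring links: r = (1/2)^2 = 1/4).
r to a full niece or nephew = 0.25 (full aunt/uncle↔niece/nephew: two paths of length 3 through the shared grandparent pair: r = 2·(1/2)^3 = 1/4).
Summing one r·B term per recipient: 3·0.125·0.515 + 3·0.25·0.438 + 2·0.25·0.288 + 4·0.25·0.475 = 1.140625.
1.140625 > 0.37: the indirect benefit exceeds the cost.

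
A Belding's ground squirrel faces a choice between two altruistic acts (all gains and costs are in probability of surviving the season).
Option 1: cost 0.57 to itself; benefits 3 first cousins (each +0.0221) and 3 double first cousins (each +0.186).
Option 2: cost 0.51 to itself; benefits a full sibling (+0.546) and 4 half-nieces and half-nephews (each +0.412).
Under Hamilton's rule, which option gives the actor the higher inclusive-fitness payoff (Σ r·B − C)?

Option 2

Option 1: r to a first cousin = 0.125.
Option 1: r to a double first cousin = 0.25.
Option 1: Σ r·B − C = (3·0.125·0.0221 + 3·0.25·0.186) − 0.57 = -0.4222125.
Option 2: r to a full sibling = 0.5.
Option 2: r to a half-niece or half-nephew = 0.125.
Option 2: Σ r·B − C = (1·0.5·0.546 + 4·0.125·0.412) − 0.51 = -0.031.
Option 2 has the higher net inclusive-fitness payoff.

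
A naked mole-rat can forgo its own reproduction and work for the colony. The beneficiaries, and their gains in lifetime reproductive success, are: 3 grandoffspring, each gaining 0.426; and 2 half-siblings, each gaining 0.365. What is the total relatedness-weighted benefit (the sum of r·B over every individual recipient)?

0.502

r to a grandoffspring = 1/4 (two parent–offspring links: r = (1/2)^2 = 1/4).
r to a half-sibling = 0.25 (half-sibs share one parent — one path of length 2: r = (1/2)^2 = 1/4).
Summing one r·B term per recipient: 3·0.25·0.426 + 2·0.25·0.365 = 0.502.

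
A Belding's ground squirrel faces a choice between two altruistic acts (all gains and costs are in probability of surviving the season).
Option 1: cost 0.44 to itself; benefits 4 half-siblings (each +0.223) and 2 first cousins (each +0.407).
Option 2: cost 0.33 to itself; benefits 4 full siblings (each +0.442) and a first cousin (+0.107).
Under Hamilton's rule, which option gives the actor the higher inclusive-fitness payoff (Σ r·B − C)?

Option 2

Option 1: r to a half-sibling = 0.25.
Option 1: r to a first cousin = 0.125.
Option 1: Σ r·B − C = (4·0.25·0.223 + 2·0.125·0.407) − 0.44 = -0.11525.
Option 2: r to a full sibling = 0.5.
Option 2: r to a first cousin = 0.125.
Option 2: Σ r·B − C = (4·0.5·0.442 + 1·0.125·0.107) − 0.33 = 0.567375.
Option 2 has the higher net inclusive-fitness payoff.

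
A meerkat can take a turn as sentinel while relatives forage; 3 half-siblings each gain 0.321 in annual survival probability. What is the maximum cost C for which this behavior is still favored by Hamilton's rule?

r to a half-sibling = 1/4 (half-sibs share one parent — one path of length 2: r = (1/2)^2 = 1/4).
Hamilton's rule: n·r·B > C, so the trait is favored while C < n·r·B = 3·0.25·0.321 = 0.24075.

0.24075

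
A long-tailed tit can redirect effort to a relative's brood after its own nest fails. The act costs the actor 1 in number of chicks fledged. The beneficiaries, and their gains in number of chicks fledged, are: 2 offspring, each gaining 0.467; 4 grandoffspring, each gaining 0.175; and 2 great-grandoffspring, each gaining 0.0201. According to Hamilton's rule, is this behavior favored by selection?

No

Hamilton's rule: the trait is favored when the sum of r·B over every recipient exceeds the actor's cost C.
r to an offspring = 1/2 (one parent–offspring link: r = (1/2)^1 = 1/2).
r to a grandoffspring = 1/4 (two parent–offspring links: r = (1/2)^2 = 1/4).
r to a great-grandoffspring = 0.125 (three parent–offspring links: r = (1/2)^3 = 1/8).
Summing one r·B term per recipient: 2·0.5·0.467 + 4·0.25·0.175 + 2·0.125·0.0201 = 0.647025.
0.647025 < 1: the indirect benefit is less than the cost.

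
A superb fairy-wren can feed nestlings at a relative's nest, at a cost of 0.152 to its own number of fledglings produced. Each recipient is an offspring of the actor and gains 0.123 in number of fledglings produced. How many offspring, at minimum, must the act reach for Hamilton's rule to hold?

r to an offspring = 1/2 (one parent–offspring link: r = (1/2)^1 = 1/2).
Hamilton's rule: n·r·B > C  ⇒  n > C/(r·B) = 0.152/(0.5·0.123) = 2.472.
The smallest integer exceeding 2.472 is 3.

3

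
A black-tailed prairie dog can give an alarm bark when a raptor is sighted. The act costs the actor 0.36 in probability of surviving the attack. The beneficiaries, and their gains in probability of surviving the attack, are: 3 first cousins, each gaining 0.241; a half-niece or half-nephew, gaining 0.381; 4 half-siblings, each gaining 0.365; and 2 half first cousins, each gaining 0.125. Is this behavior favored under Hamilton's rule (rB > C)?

Yes

Hamilton's rule: the trait is favored when the sum of r·B over every recipient exceeds the actor's cost C.
r to a first cousin = 1/8 (first cousins share one grandparent pair — two paths of length 4: r = 2·(1/2)^4 = 1/8).
r to a half-niece or half-nephew = 1/8 (half-aunt/uncle↔niece/nephew: one path of length 3: r = (1/2)^3 = 1/8).
r to a half-sibling = 1/4 (half-sibs share one parent — one path of length 2: r = (1/2)^2 = 1/4).
r to a half first cousin = 1/16 (half first cousins share one grandparent — one path of length 4: r = (1/2)^4 = 1/16).
Summing one r·B term per recipient: 3·0.125·0.241 + 1·0.125·0.381 + 4·0.25·0.365 + 2·0.0625·0.125 = 0.518625.
0.518625 > 0.36: the indirect benefit exceeds the cost.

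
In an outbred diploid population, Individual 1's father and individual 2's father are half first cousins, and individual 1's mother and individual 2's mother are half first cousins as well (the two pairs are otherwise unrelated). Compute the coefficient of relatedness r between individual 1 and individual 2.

0.03125

Relatedness sums over independent paths through distinct common ancestors.
Individual 1 and individual 2 are related in two ways: half second cousins through their fathers (r = 1/64) and half second cousins through their mothers (r = 1/64).
r = 1/64 + 1/64 = 0.03125.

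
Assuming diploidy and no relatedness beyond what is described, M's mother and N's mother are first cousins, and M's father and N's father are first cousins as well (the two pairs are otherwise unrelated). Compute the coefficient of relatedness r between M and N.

0.0625

With two independent routes of shared ancestry, r is the sum of the two contributions.
M and N are related in two ways: second cousins through their mothers (r = 1/32) and second cousins through their fathers (r = 1/32).
r = 1/32 + 1/32 = 1/16 = 0.0625.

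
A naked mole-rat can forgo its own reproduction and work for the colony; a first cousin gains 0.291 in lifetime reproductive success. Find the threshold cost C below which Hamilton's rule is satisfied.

0.036375

r to a first cousin = 1/8 (first cousins share one grandparent pair — two paths of length 4: r = 2·(1/2)^4 = 1/8).
Hamilton's rule: n·r·B > C, so the trait is favored while C < n·r·B = 1·0.125·0.291 = 0.036375.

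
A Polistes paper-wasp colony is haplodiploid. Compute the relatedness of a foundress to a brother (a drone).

Her haploid brother carries none of their father's genes and a random half of their mother's genome; that half matches the maternal half of her own genome with probability 1/2: r = 1/2 · 1/2 = 1/4.

0.25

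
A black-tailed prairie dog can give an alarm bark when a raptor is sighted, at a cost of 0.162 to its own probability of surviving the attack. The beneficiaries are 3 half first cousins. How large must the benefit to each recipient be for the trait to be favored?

r to a half first cousin = 0.0625 (half first cousins share one grandparent — one path of length 4: r = (1/2)^4 = 1/16).
Hamilton's rule with n recipients of equal r: n·r·B > C, so B > C/(n·r) = 0.162/(3·0.0625) = 0.864.

0.864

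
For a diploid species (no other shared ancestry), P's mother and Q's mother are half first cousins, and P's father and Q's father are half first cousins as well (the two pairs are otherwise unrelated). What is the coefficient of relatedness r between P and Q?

With two independent routes of shared ancestry, r is the sum of the two contributions.
P and Q are related in two ways: half second cousins through their mothers (r = 1/64) and half second cousins through their fathers (r = 1/64).
r = 1/64 + 1/64 = 0.03125.

0.03125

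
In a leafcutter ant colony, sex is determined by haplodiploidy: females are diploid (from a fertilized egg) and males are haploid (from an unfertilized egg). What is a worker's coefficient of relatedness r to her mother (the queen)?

One meiotic link between diploid queen and diploid daughter: r = 1/2.

0.5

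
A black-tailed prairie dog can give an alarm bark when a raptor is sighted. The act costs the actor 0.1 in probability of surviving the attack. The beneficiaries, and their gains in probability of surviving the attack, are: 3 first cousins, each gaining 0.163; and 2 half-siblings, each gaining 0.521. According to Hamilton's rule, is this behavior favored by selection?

Hamilton's rule: the trait is favored when the sum of r·B over every recipient exceeds the actor's cost C.
r to a first cousin = 0.125 (first cousins share one grandparent pair — two paths of length 4: r = 2·(1/2)^4 = 1/8).
r to a half-sibling = 0.25 (half-sibs share one parent — one path of length 2: r = (1/2)^2 = 1/4).
Summing one r·B term per recipient: 3·0.125·0.163 + 2·0.25·0.521 = 0.321625.
0.321625 > 0.1: the indirect benefit exceeds the cost.

Yes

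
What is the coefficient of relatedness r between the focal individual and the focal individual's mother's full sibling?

Each parent–offspring link contributes a factor of 1/2, and independent paths through distinct common ancestors add.
Full aunt/uncle↔niece/nephew: two paths of length 3 through the shared grandparent pair: r = 2·(1/2)^3 = 1/4.

0.25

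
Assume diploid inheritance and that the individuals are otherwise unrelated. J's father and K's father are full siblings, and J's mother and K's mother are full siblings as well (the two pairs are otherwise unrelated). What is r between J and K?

0.25

Independent pedigree routes through distinct common ancestors add.
J and K are related in two ways: first cousins through their fathers (r = 1/8) and first cousins through their mothers (r = 1/8) — i.e. double first cousins.
r = 1/8 + 1/8 = 1/4 = 0.25.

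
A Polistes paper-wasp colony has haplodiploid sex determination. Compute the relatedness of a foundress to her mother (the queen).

One meiotic link between diploid queen and diploid daughter: r = 1/2.

0.5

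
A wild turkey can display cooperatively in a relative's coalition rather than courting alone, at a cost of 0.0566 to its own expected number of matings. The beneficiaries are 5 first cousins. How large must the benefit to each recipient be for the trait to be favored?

0.0906

r to a first cousin = 0.125 (first cousins share one grandparent pair — two paths of length 4: r = 2·(1/2)^4 = 1/8).
Hamilton's rule with n recipients of equal r: n·r·B > C, so B > C/(n·r) = 0.0566/(5·0.125) = 0.0906.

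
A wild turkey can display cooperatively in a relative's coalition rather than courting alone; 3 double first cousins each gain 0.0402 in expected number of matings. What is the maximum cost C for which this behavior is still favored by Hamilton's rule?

r to a double first cousin = 0.25 (double first cousins share both grandparent pairs — four paths of length 4: r = 4·(1/2)^4 = 1/4).
Hamilton's rule: n·r·B > C, so the trait is favored while C < n·r·B = 3·0.25·0.0402 = 0.03015.

0.03015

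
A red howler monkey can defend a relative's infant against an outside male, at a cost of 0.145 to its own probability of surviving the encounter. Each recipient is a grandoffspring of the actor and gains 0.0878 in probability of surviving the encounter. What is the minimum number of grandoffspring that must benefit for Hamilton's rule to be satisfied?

7

r to a grandoffspring = 0.25 (two parent–offspring links: r = (1/2)^2 = 1/4).
Hamilton's rule: n·r·B > C  ⇒  n > C/(r·B) = 0.145/(0.25·0.0878) = 6.606.
The smallest integer exceeding 6.606 is 7.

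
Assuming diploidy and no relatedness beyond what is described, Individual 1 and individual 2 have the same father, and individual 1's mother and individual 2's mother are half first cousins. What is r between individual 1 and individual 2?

With two independent routes of shared ancestry, r is the sum of the two contributions.
Individual 1 and individual 2 are related in two ways: half-sibs through their shared father (r = 1/4) and half second cousins through their mothers (r = 1/64).
r = 1/4 + 1/64 = 17/64 = 0.265625.

0.265625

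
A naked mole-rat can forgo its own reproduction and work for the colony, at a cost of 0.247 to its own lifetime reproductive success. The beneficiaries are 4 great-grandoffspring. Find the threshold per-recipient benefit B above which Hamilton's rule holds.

r to a great-grandoffspring = 1/8 (three parent–offspring links: r = (1/2)^3 = 1/8).
Hamilton's rule with n recipients of equal r: n·r·B > C, so B > C/(n·r) = 0.247/(4·0.125) = 0.494.

0.494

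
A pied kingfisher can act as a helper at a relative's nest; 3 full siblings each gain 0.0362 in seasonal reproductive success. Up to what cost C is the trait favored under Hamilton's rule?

r to a full sibling = 0.5 (full sibs share both parents — two paths of length 2: r = 2·(1/2)^2 = 1/2).
Hamilton's rule: n·r·B > C, so the trait is favored while C < n·r·B = 3·0.5·0.0362 = 0.0543.

0.0543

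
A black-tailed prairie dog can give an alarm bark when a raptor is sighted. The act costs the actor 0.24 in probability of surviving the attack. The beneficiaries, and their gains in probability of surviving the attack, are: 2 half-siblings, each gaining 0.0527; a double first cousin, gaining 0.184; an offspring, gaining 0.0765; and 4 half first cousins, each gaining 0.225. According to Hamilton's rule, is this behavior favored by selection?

No

Hamilton's rule: the trait is favored when the sum of r·B over every recipient exceeds the actor's cost C.
r to a half-sibling = 0.25 (half-sibs share one parent — one path of length 2: r = (1/2)^2 = 1/4).
r to a double first cousin = 1/4 (double first cousins share both grandparent pairs — four paths of length 4: r = 4·(1/2)^4 = 1/4).
r to an offspring = 0.5 (one parent–offspring link: r = (1/2)^1 = 1/2).
r to a half first cousin = 0.0625 (half first cousins share one grandparent — one path of length 4: r = (1/2)^4 = 1/16).
Summing one r·B term per recipient: 2·0.25·0.0527 + 1·0.25·0.184 + 1·0.5·0.0765 + 4·0.0625·0.225 = 0.16685.
0.16685 < 0.24: the indirect benefit is less than the cost.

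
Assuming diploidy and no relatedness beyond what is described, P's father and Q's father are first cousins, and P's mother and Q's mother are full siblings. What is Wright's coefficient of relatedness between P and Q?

0.15625

Wright's path rule: contributions from independent ancestry routes add.
P and Q are related in two ways: second cousins through their fathers (r = 1/32) and first cousins through their mothers (r = 1/8).
r = 1/32 + 1/8 = 0.15625.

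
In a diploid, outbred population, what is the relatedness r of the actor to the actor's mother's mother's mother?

Each parent–offspring link contributes a factor of 1/2, and independent paths through distinct common ancestors add.
Three parent–offspring links: r = (1/2)^3 = 1/8.

0.125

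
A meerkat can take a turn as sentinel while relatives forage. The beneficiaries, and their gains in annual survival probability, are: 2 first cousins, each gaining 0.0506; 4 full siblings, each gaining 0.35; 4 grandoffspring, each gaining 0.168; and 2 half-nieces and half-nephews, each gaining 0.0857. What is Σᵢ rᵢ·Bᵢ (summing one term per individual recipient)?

r to a first cousin = 0.125 (first cousins share one grandparent pair — two paths of length 4: r = 2·(1/2)^4 = 1/8).
r to a full sibling = 0.5 (full sibs share both parents — two paths of length 2: r = 2·(1/2)^2 = 1/2).
r to a grandoffspring = 1/4 (two parent–offspring links: r = (1/2)^2 = 1/4).
r to a half-niece or half-nephew = 1/8 (half-aunt/uncle↔niece/nephew: one path of length 3: r = (1/2)^3 = 1/8).
Summing one r·B term per recipient: 2·0.125·0.0506 + 4·0.5·0.35 + 4·0.25·0.168 + 2·0.125·0.0857 = 0.902075.

0.902075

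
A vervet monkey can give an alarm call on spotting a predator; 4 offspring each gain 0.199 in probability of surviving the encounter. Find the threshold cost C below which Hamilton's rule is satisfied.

r to an offspring = 0.5 (one parent–offspring link: r = (1/2)^1 = 1/2).
Hamilton's rule: n·r·B > C, so the trait is favored while C < n·r·B = 4·0.5·0.199 = 0.398.

0.398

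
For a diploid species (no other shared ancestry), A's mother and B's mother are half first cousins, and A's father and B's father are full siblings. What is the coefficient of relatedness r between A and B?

Independent pedigree routes through distinct common ancestors add.
A and B are related in two ways: half second cousins through their mothers (r = 1/64) and first cousins through their fathers (r = 1/8).
r = 1/64 + 1/8 = 9/64 = 0.140625.

0.140625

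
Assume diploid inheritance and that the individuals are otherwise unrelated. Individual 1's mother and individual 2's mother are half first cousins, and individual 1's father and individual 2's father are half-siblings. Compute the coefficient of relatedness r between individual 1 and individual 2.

Independent pedigree routes through distinct common ancestors add.
Individual 1 and individual 2 are related in two ways: half second cousins through their mothers (r = 1/64) and half first cousins through their fathers (r = 1/16).
r = 1/64 + 1/16 = 5/64 = 0.078125.

0.078125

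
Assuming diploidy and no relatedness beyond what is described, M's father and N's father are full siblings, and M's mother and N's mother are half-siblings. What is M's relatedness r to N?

0.1875

Independent pedigree routes through distinct common ancestors add.
M and N are related in two ways: first cousins through their fathers (r = 1/8) and half first cousins through their mothers (r = 1/16).
r = 1/8 + 1/16 = 3/16 = 0.1875.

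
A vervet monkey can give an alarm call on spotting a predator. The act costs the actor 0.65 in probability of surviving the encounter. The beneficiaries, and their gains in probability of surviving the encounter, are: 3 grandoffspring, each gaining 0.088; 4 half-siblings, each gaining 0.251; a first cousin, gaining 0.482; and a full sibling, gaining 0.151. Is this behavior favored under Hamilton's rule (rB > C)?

Hamilton's rule: the trait is favored when the sum of r·B over every recipient exceeds the actor's cost C.
r to a grandoffspring = 0.25 (two parent–offspring links: r = (1/2)^2 = 1/4).
r to a half-sibling = 0.25 (half-sibs share one parent — one path of length 2: r = (1/2)^2 = 1/4).
r to a first cousin = 0.125 (first cousins share one grandparent pair — two paths of length 4: r = 2·(1/2)^4 = 1/8).
r to a full sibling = 1/2 (full sibs share both parents — two paths of length 2: r = 2·(1/2)^2 = 1/2).
Summing one r·B term per recipient: 3·0.25·0.088 + 4·0.25·0.251 + 1·0.125·0.482 + 1·0.5·0.151 = 0.45275.
0.45275 < 0.65: the indirect benefit is less than the cost.

No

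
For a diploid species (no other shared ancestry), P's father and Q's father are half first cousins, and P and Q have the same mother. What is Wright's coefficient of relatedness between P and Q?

0.265625

Relatedness sums over independent paths through distinct common ancestors.
P and Q are related in two ways: half second cousins through their fathers (r = 1/64) and half-sibs through their shared mother (r = 1/4).
r = 1/64 + 1/4 = 0.265625.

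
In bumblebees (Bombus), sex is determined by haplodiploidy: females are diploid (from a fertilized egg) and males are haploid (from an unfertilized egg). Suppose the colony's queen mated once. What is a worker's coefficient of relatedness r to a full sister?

0.75

Haplodiploid full sisters inherit their father's entire haploid genome identically (contributing 1/2) and on average half of their mother's contribution (1/2 · 1/2 = 1/4); r = 1/2 + 1/4 = 3/4.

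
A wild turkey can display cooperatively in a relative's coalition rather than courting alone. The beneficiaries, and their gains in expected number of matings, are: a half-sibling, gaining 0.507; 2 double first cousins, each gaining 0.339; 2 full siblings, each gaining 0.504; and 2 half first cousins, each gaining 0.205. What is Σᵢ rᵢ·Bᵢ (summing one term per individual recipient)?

r to a half-sibling = 1/4 (half-sibs share one parent — one path of length 2: r = (1/2)^2 = 1/4).
r to a double first cousin = 0.25 (double first cousins share both grandparent pairs — four paths of length 4: r = 4·(1/2)^4 = 1/4).
r to a full sibling = 0.5 (full sibs share both parents — two paths of length 2: r = 2·(1/2)^2 = 1/2).
r to a half first cousin = 0.0625 (half first cousins share one grandparent — one path of length 4: r = (1/2)^4 = 1/16).
Summing one r·B term per recipient: 1·0.25·0.507 + 2·0.25·0.339 + 2·0.5·0.504 + 2·0.0625·0.205 = 0.825875.

0.825875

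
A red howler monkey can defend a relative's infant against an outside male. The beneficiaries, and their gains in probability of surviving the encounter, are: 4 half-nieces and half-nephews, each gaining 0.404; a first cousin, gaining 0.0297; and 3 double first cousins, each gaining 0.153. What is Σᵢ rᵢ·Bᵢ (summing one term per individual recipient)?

r to a half-niece or half-nephew = 0.125 (half-aunt/uncle↔niece/nephew: one path of length 3: r = (1/2)^3 = 1/8).
r to a first cousin = 1/8 (first cousins share one grandparent pair — two paths of length 4: r = 2·(1/2)^4 = 1/8).
r to a double first cousin = 1/4 (double first cousins share both grandparent pairs — four paths of length 4: r = 4·(1/2)^4 = 1/4).
Summing one r·B term per recipient: 4·0.125·0.404 + 1·0.125·0.0297 + 3·0.25·0.153 = 0.3204625.

0.3204625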